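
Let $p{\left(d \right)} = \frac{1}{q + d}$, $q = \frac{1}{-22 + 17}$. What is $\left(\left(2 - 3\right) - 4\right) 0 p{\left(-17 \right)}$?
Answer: $0$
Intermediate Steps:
$q = - \frac{1}{5}$ ($q = \frac{1}{-5} = - \frac{1}{5} \approx -0.2$)
$p{\left(d \right)} = \frac{1}{- \frac{1}{5} + d}$
$\left(\left(2 - 3\right) - 4\right) 0 p{\left(-17 \right)} = \left(\left(2 - 3\right) - 4\right) 0 \frac{5}{-1 + 5 \left(-17\right)} = \left(-1 - 4\right) 0 \frac{5}{-1 - 85} = \left(-5\right) 0 \frac{5}{-86} = 0 \cdot 5 \left(- \frac{1}{86}\right) = 0 \left(- \frac{5}{86}\right) = 0$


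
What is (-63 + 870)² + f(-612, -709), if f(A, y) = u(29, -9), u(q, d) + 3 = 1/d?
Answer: 5861213/9 ≈ 6.5125e+5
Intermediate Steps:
u(q, d) = -3 + 1/d
f(A, y) = -28/9 (f(A, y) = -3 + 1/(-9) = -3 - ⅑ = -28/9)
(-63 + 870)² + f(-612, -709) = (-63 + 870)² - 28/9 = 807² - 28/9 = 651249 - 28/9 = 5861213/9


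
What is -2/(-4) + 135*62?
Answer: 16741/2 ≈ 8370.5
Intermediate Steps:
-2/(-4) + 135*62 = -¼*(-2) + 8370 = ½ + 8370 = 16741/2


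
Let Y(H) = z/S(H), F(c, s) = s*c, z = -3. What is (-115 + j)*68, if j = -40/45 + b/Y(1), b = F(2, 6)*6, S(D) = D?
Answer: -85612/9 ≈ -9512.4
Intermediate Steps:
F(c, s) = c*s
Y(H) = -3/H
b = 72 (b = (2*6)*6 = 12*6 = 72)
j = -224/9 (j = -40/45 + 72/((-3/1)) = -40*1/45 + 72/((-3*1)) = -8/9 + 72/(-3) = -8/9 + 72*(-1/3) = -8/9 - 24 = -224/9 ≈ -24.889)
(-115 + j)*68 = (-115 - 224/9)*68 = -1259/9*68 = -85612/9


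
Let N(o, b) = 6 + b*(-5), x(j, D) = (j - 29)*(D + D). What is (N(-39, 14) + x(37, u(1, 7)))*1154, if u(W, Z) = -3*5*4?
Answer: -1181696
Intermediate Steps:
u(W, Z) = -60 (u(W, Z) = -15*4 = -60)
x(j, D) = 2*D*(-29 + j) (x(j, D) = (-29 + j)*(2*D) = 2*D*(-29 + j))
N(o, b) = 6 - 5*b
(N(-39, 14) + x(37, u(1, 7)))*1154 = ((6 - 5*14) + 2*(-60)*(-29 + 37))*1154 = ((6 - 70) + 2*(-60)*8)*1154 = (-64 - 960)*1154 = -1024*1154 = -1181696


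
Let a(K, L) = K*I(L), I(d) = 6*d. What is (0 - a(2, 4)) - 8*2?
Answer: -64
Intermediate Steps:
a(K, L) = 6*K*L (a(K, L) = K*(6*L) = 6*K*L)
(0 - a(2, 4)) - 8*2 = (0 - 6*2*4) - 8*2 = (0 - 1*48) - 16 = (0 - 48) - 16 = -48 - 16 = -64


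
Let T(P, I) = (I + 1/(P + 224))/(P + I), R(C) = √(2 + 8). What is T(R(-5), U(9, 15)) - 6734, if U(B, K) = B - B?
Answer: -337817845/50166 + 56*√10/125415 ≈ -6734.0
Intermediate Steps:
U(B, K) = 0
R(C) = √10
T(P, I) = (I + 1/(224 + P))/(I + P)
T(R(-5), U(9, 15)) - 6734 = (1 + 224*0 + 0*√10)/((√10)² + 224*0 + 224*√10 + 0*√10) - 6734 = (1 + 0 + 0)/(10 + 0 + 224*√10 + 0) - 6734 = 1/(10 + 224*√10) - 6734 = -6734 + 1/(10 + 224*√10)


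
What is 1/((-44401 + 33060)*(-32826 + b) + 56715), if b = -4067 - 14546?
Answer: 1/583426414 ≈ 1.7140e-9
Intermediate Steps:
b = -18613
1/((-44401 + 33060)*(-32826 + b) + 56715) = 1/((-44401 + 33060)*(-32826 - 18613) + 56715) = 1/(-11341*(-51439) + 56715) = 1/(583369699 + 56715) = 1/583426414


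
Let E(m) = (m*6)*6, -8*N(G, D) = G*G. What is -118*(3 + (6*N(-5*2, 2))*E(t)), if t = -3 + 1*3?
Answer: -354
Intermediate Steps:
t = 0 (t = -3 + 3 = 0)
N(G, D) = -G²/8 (N(G, D) = -G*G/8 = -G²/8)
E(m) = 36*m (E(m) = (6*m)*6 = 36*m)
-118*(3 + (6*N(-5*2, 2))*E(t)) = -118*(3 + (6*(-(-5*2)²/8))*(36*0)) = -118*(3 + (6*(-⅛*(-10)²))*0) = -118*(3 + (6*(-⅛*100))*0) = -118*(3 + (6*(-25/2))*0) = -118*(3 - 75*0) = -118*(3 + 0) = -118*3 = -354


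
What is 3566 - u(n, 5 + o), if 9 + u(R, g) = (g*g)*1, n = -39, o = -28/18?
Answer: 288614/81 ≈ 3563.1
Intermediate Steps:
o = -14/9 (o = -28*1/18 = -14/9 ≈ -1.5556)
u(R, g) = -9 + g² (u(R, g) = -9 + (g*g)*1 = -9 + g²*1 = -9 + g²)
3566 - u(n, 5 + o) = 3566 - (-9 + (5 - 14/9)²) = 3566 - (-9 + (31/9)²) = 3566 - (-9 + 961/81) = 3566 - 1*232/81 = 3566 - 232/81 = 288614/81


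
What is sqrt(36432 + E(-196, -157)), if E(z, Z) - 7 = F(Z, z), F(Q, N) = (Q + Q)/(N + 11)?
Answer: sqrt(1247182865)/185 ≈ 190.89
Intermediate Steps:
F(Q, N) = 2*Q/(11 + N) (F(Q, N) = (2*Q)/(11 + N) = 2*Q/(11 + N))
E(z, Z) = 7 + 2*Z/(11 + z)
sqrt(36432 + E(-196, -157)) = sqrt(36432 + (77 + 2*(-157) + 7*(-196))/(11 - 196)) = sqrt(36432 + (77 - 314 - 1372)/(-185)) = sqrt(36432 - 1/185*(-1609)) = sqrt(36432 + 1609/185) = sqrt(6741529/185) = sqrt(1247182865)/185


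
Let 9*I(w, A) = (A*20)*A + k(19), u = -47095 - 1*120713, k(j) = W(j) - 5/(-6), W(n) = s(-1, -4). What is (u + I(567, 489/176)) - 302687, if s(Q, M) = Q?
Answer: -98371275617/209088 ≈ -4.7048e+5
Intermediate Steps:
W(n) = -1
k(j) = -⅙ (k(j) = -1 - 5/(-6) = -1 - 5*(-1)/6 = -1 - 1*(-⅚) = -1 + ⅚ = -⅙)
u = -167808 (u = -47095 - 120713 = -167808)
I(w, A) = -1/54 + 20*A²/9 (I(w, A) = ((A*20)*A - ⅙)/9 = ((20*A)*A - ⅙)/9 = (20*A² - ⅙)/9 = (-⅙ + 20*A²)/9 = -1/54 + 20*A²/9)
(u + I(567, 489/176)) - 302687 = (-167808 + (-1/54 + 20*(489/176)²/9)) - 302687 = (-167808 + (-1/54 + (20/9)*(239121/30976))) - 302687 = (-167808 + (-1/54 + 132845/7744)) - 302687 = (-167808 + 3582943/209088) - 302687 = -35083056161/209088 - 302687 = -98371275617/209088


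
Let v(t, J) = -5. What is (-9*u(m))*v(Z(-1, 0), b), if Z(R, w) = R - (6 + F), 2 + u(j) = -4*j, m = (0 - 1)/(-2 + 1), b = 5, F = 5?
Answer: -270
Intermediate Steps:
m = 1 (m = -1/(-1) = -1*(-1) = 1)
u(j) = -2 - 4*j
Z(R, w) = -11 + R (Z(R, w) = R - (6 + 5) = R - 1*11 = R - 11 = -11 + R)
(-9*u(m))*v(Z(-1, 0), b) = -9*(-2 - 4*1)*(-5) = -9*(-2 - 4)*(-5) = -9*(-6)*(-5) = 54*(-5) = -270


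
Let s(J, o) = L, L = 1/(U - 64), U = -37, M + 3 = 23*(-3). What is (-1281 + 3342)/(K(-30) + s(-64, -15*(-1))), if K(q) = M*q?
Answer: 208161/218159 ≈ 0.95417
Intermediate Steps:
M = -72 (M = -3 + 23*(-3) = -3 - 69 = -72)
K(q) = -72*q
L = -1/101 (L = 1/(-37 - 64) = 1/(-101) = -1/101 ≈ -0.0099010)
s(J, o) = -1/101
(-1281 + 3342)/(K(-30) + s(-64, -15*(-1))) = (-1281 + 3342)/(-72*(-30) - 1/101) = 2061/(2160 - 1/101) = 2061/(218159/101) = 2061*(101/218159) = 208161/218159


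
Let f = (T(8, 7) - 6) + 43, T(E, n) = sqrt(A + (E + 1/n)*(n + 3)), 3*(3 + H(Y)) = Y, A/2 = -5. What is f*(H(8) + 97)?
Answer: 10730/3 + 2900*sqrt(35)/21 ≈ 4393.6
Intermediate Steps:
A = -10 (A = 2*(-5) = -10)
H(Y) = -3 + Y/3
T(E, n) = sqrt(-10 + (3 + n)*(E + 1/n)) (T(E, n) = sqrt(-10 + (E + 1/n)*(n + 3)) = sqrt(-10 + (E + 1/n)*(3 + n)) = sqrt(-10 + (3 + n)*(E + 1/n)))
f = 37 + 10*sqrt(35)/7 (f = (sqrt(-9 + 3*8 + 3/7 + 8*7) - 6) + 43 = (sqrt(-9 + 24 + 3*(1/7) + 56) - 6) + 43 = (sqrt(-9 + 24 + 3/7 + 56) - 6) + 43 = (sqrt(500/7) - 6) + 43 = (10*sqrt(35)/7 - 6) + 43 = (-6 + 10*sqrt(35)/7) + 43 = 37 + 10*sqrt(35)/7 ≈ 45.452)
f*(H(8) + 97) = (37 + 10*sqrt(35)/7)*((-3 + (1/3)*8) + 97) = (37 + 10*sqrt(35)/7)*((-3 + 8/3) + 97) = (37 + 10*sqrt(35)/7)*(-1/3 + 97) = (37 + 10*sqrt(35)/7)*(290/3) = 10730/3 + 2900*sqrt(35)/21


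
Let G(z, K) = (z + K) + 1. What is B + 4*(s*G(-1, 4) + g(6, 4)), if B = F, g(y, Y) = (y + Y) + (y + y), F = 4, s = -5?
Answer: 12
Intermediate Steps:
G(z, K) = 1 + K + z (G(z, K) = (K + z) + 1 = 1 + K + z)
g(y, Y) = Y + 3*y (g(y, Y) = (Y + y) + 2*y = Y + 3*y)
B = 4
B + 4*(s*G(-1, 4) + g(6, 4)) = 4 + 4*(-5*(1 + 4 - 1) + (4 + 3*6)) = 4 + 4*(-5*4 + (4 + 18)) = 4 + 4*(-20 + 22) = 4 + 4*2 = 4 + 8 = 12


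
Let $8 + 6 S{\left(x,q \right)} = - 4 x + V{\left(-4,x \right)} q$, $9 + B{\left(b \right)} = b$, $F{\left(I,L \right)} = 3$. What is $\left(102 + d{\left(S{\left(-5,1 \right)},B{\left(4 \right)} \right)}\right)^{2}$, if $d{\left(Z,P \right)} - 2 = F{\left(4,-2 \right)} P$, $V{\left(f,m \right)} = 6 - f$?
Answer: $7921$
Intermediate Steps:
$B{\left(b \right)} = -9 + b$
$S{\left(x,q \right)} = - \frac{4}{3} - \frac{2 x}{3} + \frac{5 q}{3}$ ($S{\left(x,q \right)} = - \frac{4}{3} + \frac{- 4 x + \left(6 - -4\right) q}{6} = - \frac{4}{3} + \frac{- 4 x + \left(6 + 4\right) q}{6} = - \frac{4}{3} + \frac{- 4 x + 10 q}{6} = - \frac{4}{3} + \left(- \frac{2 x}{3} + \frac{5 q}{3}\right) = - \frac{4}{3} - \frac{2 x}{3} + \frac{5 q}{3}$)
$d{\left(Z,P \right)} = 2 + 3 P$
$\left(102 + d{\left(S{\left(-5,1 \right)},B{\left(4 \right)} \right)}\right)^{2} = \left(102 + \left(2 + 3 \left(-9 + 4\right)\right)\right)^{2} = \left(102 + \left(2 + 3 \left(-5\right)\right)\right)^{2} = \left(102 + \left(2 - 15\right)\right)^{2} = \left(102 - 13\right)^{2} = 89^{2} = 7921$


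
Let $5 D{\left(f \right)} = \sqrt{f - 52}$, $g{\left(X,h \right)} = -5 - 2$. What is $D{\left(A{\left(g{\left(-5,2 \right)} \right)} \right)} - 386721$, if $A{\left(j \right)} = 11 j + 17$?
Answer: $-386721 + \frac{4 i \sqrt{7}}{5} \approx -3.8672 \cdot 10^{5} + 2.1166 i$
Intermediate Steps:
$g{\left(X,h \right)} = -7$
$A{\left(j \right)} = 17 + 11 j$
$D{\left(f \right)} = \frac{\sqrt{-52 + f}}{5}$ ($D{\left(f \right)} = \frac{\sqrt{f - 52}}{5} = \frac{\sqrt{-52 + f}}{5}$)
$D{\left(A{\left(g{\left(-5,2 \right)} \right)} \right)} - 386721 = \frac{\sqrt{-52 + \left(17 + 11 \left(-7\right)\right)}}{5} - 386721 = \frac{\sqrt{-52 + \left(17 - 77\right)}}{5} - 386721 = \frac{\sqrt{-52 - 60}}{5} - 386721 = \frac{\sqrt{-112}}{5} - 386721 = \frac{4 i \sqrt{7}}{5} - 386721 = -386721 + \frac{4 i \sqrt{7}}{5}$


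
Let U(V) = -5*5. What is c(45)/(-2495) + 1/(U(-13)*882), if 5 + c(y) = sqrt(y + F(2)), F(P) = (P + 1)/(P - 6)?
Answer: 21551/11002950 - sqrt(177)/4990 ≈ -0.00070750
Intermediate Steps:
U(V) = -25
F(P) = (1 + P)/(-6 + P)
c(y) = -5 + sqrt(-3/4 + y) (c(y) = -5 + sqrt(y + (1 + 2)/(-6 + 2)) = -5 + sqrt(y + 3/(-4)) = -5 + sqrt(y - 1/4*3) = -5 + sqrt(y - 3/4) = -5 + sqrt(-3/4 + y))
c(45)/(-2495) + 1/(U(-13)*882) = (-5 + sqrt(-3 + 4*45)/2)/(-2495) + 1/(-25*882) = (-5 + sqrt(-3 + 180)/2)*(-1/2495) - 1/25*1/882 = (-5 + sqrt(177)/2)*(-1/2495) - 1/22050 = (1/499 - sqrt(177)/4990) - 1/22050 = 21551/11002950 - sqrt(177)/4990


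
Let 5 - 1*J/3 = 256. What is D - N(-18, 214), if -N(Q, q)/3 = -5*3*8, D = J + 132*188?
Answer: 23703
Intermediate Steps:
J = -753 (J = 15 - 3*256 = 15 - 768 = -753)
D = 24063 (D = -753 + 132*188 = -753 + 24816 = 24063)
N(Q, q) = 360 (N(Q, q) = -3*(-5*3)*8 = -(-45)*8 = -3*(-120) = 360)
D - N(-18, 214) = 24063 - 1*360 = 24063 - 360 = 23703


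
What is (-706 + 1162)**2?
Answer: 207936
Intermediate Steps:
(-706 + 1162)**2 = 456**2 = 207936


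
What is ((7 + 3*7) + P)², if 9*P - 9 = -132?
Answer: 1849/9 ≈ 205.44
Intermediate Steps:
P = -41/3 (P = 1 + (⅑)*(-132) = 1 - 44/3 = -41/3 ≈ -13.667)
((7 + 3*7) + P)² = ((7 + 3*7) - 41/3)² = ((7 + 21) - 41/3)² = (28 - 41/3)² = (43/3)² = 1849/9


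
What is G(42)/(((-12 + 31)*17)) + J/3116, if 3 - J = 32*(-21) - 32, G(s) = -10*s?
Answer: -56861/52972 ≈ -1.0734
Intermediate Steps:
J = 707 (J = 3 - (32*(-21) - 32) = 3 - (-672 - 32) = 3 - 1*(-704) = 3 + 704 = 707)
G(42)/(((-12 + 31)*17)) + J/3116 = (-10*42)/(((-12 + 31)*17)) + 707/3116 = -420/(19*17) + 707*(1/3116) = -420/323 + 707/3116 = -56861/52972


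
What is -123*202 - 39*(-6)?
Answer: -24612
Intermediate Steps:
-123*202 - 39*(-6) = -24846 + 234 = -24612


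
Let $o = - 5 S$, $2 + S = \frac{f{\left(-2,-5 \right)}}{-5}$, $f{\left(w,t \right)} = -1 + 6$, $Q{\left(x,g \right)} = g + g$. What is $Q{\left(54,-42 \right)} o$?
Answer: $-1260$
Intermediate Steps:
$Q{\left(x,g \right)} = 2 g$
$f{\left(w,t \right)} = 5$
$S = -3$ ($S = -2 + \frac{5}{-5} = -2 + 5 \left(- \frac{1}{5}\right) = -2 - 1 = -3$)
$o = 15$ ($o = \left(-5\right) \left(-3\right) = 15$)
$Q{\left(54,-42 \right)} o = 2 \left(-42\right) 15 = \left(-84\right) 15 = -1260$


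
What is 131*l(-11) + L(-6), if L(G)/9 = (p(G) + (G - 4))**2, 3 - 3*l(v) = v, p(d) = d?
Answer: 8746/3 ≈ 2915.3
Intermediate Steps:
l(v) = 1 - v/3
L(G) = 9*(-4 + 2*G)**2 (L(G) = 9*(G + (G - 4))**2 = 9*(G + (-4 + G))**2 = 9*(-4 + 2*G)**2)
131*l(-11) + L(-6) = 131*(1 - 1/3*(-11)) + 36*(-2 - 6)**2 = 131*(1 + 11/3) + 36*(-8)**2 = 131*(14/3) + 36*64 = 1834/3 + 2304 = 8746/3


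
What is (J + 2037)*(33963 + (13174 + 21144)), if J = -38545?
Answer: -2492802748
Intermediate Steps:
(J + 2037)*(33963 + (13174 + 21144)) = (-38545 + 2037)*(33963 + (13174 + 21144)) = -36508*(33963 + 34318) = -36508*68281 = -2492802748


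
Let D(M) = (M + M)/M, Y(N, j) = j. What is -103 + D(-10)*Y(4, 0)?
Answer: -103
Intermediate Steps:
D(M) = 2 (D(M) = (2*M)/M = 2)
-103 + D(-10)*Y(4, 0) = -103 + 2*0 = -103 + 0 = -103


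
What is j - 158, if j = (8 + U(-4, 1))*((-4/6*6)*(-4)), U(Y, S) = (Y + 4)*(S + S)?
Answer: -30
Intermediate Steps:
U(Y, S) = 2*S*(4 + Y) (U(Y, S) = (4 + Y)*(2*S) = 2*S*(4 + Y))
j = 128 (j = (8 + 2*1*(4 - 4))*((-4/6*6)*(-4)) = (8 + 2*1*0)*((-4*⅙*6)*(-4)) = (8 + 0)*(-⅔*6*(-4)) = 8*(-4*(-4)) = 8*16 = 128)
j - 158 = 128 - 158 = -30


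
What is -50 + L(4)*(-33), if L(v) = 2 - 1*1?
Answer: -83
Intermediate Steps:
L(v) = 1 (L(v) = 2 - 1 = 1)
-50 + L(4)*(-33) = -50 + 1*(-33) = -50 - 33 = -83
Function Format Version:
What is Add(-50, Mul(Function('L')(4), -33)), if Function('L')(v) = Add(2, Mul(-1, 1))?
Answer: -83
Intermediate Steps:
Function('L')(v) = 1 (Function('L')(v) = Add(2, -1) = 1)
Add(-50, Mul(Function('L')(4), -33)) = Add(-50, Mul(1, -33)) = Add(-50, -33) = -83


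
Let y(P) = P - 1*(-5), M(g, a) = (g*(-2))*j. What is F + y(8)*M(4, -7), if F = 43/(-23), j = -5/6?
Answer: 5851/69 ≈ 84.797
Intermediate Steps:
j = -5/6 ≈ -0.83333
F = -43/23 (F = 43*(-1/23) = -43/23 ≈ -1.8696)
M(g, a) = 5*g/3 (M(g, a) = (g*(-2))*(-5/6) = -2*g*(-5/6) = 5*g/3)
y(P) = 5 + P (y(P) = P + 5 = 5 + P)
F + y(8)*M(4, -7) = -43/23 + (5 + 8)*((5/3)*4) = -43/23 + 13*(20/3) = -43/23 + 260/3 = 5851/69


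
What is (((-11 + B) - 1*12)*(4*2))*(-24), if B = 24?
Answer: -192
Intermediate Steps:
(((-11 + B) - 1*12)*(4*2))*(-24) = (((-11 + 24) - 1*12)*(4*2))*(-24) = ((13 - 12)*8)*(-24) = (1*8)*(-24) = 8*(-24) = -192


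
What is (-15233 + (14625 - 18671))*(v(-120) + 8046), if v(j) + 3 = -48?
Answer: -154135605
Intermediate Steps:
v(j) = -51 (v(j) = -3 - 48 = -51)
(-15233 + (14625 - 18671))*(v(-120) + 8046) = (-15233 + (14625 - 18671))*(-51 + 8046) = (-15233 - 4046)*7995 = -19279*7995 = -154135605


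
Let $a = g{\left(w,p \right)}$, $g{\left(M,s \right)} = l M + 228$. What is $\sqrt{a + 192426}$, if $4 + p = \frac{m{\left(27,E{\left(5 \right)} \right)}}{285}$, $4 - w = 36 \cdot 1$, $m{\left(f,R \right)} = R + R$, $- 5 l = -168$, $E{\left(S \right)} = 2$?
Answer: $\frac{\sqrt{4789470}}{5} \approx 437.7$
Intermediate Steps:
$l = \frac{168}{5}$ ($l = \left(- \frac{1}{5}\right) \left(-168\right) = \frac{168}{5} \approx 33.6$)
$m{\left(f,R \right)} = 2 R$
$w = -32$ ($w = 4 - 36 \cdot 1 = 4 - 36 = -32$)
$p = - \frac{1136}{285}$ ($p = -4 + \frac{2 \cdot 2}{285} = -4 + 4 \cdot \frac{1}{285} = -4 + \frac{4}{285} = - \frac{1136}{285} \approx -3.986$)
$g{\left(M,s \right)} = 228 + \frac{168 M}{5}$ ($g{\left(M,s \right)} = \frac{168 M}{5} + 228 = 228 + \frac{168 M}{5}$)
$a = - \frac{4236}{5}$ ($a = 228 + \frac{168}{5} \left(-32\right) = 228 - \frac{5376}{5} = - \frac{4236}{5} \approx -847.2$)
$\sqrt{a + 192426} = \sqrt{- \frac{4236}{5} + 192426} = \sqrt{\frac{957894}{5}} = \frac{\sqrt{4789470}}{5}$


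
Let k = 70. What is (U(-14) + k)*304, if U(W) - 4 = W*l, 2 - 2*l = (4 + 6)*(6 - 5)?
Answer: 39520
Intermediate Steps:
l = -4 (l = 1 - (4 + 6)*(6 - 5)/2 = 1 - 5 = -4)
U(W) = 4 - 4*W (U(W) = 4 + W*(-4) = 4 - 4*W)
(U(-14) + k)*304 = ((4 - 4*(-14)) + 70)*304 = ((4 + 56) + 70)*304 = (60 + 70)*304 = 130*304 = 39520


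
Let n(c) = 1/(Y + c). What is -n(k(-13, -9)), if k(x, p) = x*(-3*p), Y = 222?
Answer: 1/129 ≈ 0.0077519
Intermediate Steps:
k(x, p) = -3*p*x
n(c) = 1/(222 + c)
-n(k(-13, -9)) = -1/(222 - 3*(-9)*(-13)) = -1/(222 - 351) = -1/(-129) = -1*(-1/129) = 1/129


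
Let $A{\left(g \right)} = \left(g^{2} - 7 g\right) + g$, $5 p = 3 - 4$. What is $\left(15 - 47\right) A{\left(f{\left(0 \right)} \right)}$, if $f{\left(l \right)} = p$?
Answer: $- \frac{992}{25} \approx -39.68$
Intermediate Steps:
$p = - \frac{1}{5}$ ($p = \frac{3 - 4}{5} = \frac{1}{5} \left(-1\right) = - \frac{1}{5} \approx -0.2$)
$f{\left(l \right)} = - \frac{1}{5}$
$A{\left(g \right)} = g^{2} - 6 g$
$\left(15 - 47\right) A{\left(f{\left(0 \right)} \right)} = \left(15 - 47\right) \left(- \frac{-6 - \frac{1}{5}}{5}\right) = - 32 \left(\left(- \frac{1}{5}\right) \left(- \frac{31}{5}\right)\right) = \left(-32\right) \frac{31}{25} = - \frac{992}{25}$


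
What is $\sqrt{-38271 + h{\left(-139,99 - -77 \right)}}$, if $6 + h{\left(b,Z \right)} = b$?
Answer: $196 i \approx 196.0 i$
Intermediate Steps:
$h{\left(b,Z \right)} = -6 + b$
$\sqrt{-38271 + h{\left(-139,99 - -77 \right)}} = \sqrt{-38271 - 145} = \sqrt{-38416} = 196 i$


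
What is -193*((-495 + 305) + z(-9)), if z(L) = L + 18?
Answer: 34933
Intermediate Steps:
z(L) = 18 + L
-193*((-495 + 305) + z(-9)) = -193*((-495 + 305) + (18 - 9)) = -193*(-190 + 9) = -193*(-181) = 34933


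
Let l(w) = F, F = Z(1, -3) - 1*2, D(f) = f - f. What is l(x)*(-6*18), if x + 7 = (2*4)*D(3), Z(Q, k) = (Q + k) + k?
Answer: 756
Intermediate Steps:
D(f) = 0
Z(Q, k) = Q + 2*k
x = -7 (x = -7 + (2*4)*0 = -7 + 8*0 = -7 + 0 = -7)
F = -7 (F = (1 + 2*(-3)) - 1*2 = (1 - 6) - 2 = -5 - 2 = -7)
l(w) = -7
l(x)*(-6*18) = -(-42)*18 = -7*(-108) = 756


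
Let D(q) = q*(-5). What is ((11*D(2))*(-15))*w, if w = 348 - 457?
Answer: -179850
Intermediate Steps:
D(q) = -5*q
w = -109
((11*D(2))*(-15))*w = ((11*(-5*2))*(-15))*(-109) = ((11*(-10))*(-15))*(-109) = -110*(-15)*(-109) = 1650*(-109) = -179850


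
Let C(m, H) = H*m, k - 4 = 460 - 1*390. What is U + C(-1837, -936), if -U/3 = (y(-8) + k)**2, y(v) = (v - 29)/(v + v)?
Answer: 435702069/256 ≈ 1.7020e+6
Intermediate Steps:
k = 74 (k = 4 + (460 - 1*390) = 4 + (460 - 390) = 4 + 70 = 74)
y(v) = (-29 + v)/(2*v) (y(v) = (-29 + v)/((2*v)) = (-29 + v)*(1/(2*v)) = (-29 + v)/(2*v))
U = -4472523/256 (U = -3*((1/2)*(-29 - 8)/(-8) + 74)**2 = -3*((1/2)*(-1/8)*(-37) + 74)**2 = -3*(37/16 + 74)**2 = -3*(1221/16)**2 = -3*1490841/256 = -4472523/256 ≈ -17471.)
U + C(-1837, -936) = -4472523/256 - 936*(-1837) = -4472523/256 + 1719432 = 435702069/256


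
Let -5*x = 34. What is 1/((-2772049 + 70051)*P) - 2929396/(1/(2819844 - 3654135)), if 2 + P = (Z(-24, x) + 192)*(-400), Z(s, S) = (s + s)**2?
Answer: 6593046038191435023626257/2697680207196 ≈ 2.4440e+12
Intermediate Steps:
x = -34/5 (x = -1/5*34 = -34/5 ≈ -6.8000)
Z(s, S) = 4*s**2 (Z(s, S) = (2*s)**2 = 4*s**2)
P = -998402 (P = -2 + (4*(-24)**2 + 192)*(-400) = -2 + (4*576 + 192)*(-400) = -2 + (2304 + 192)*(-400) = -2 + 2496*(-400) = -2 - 998400 = -998402)
1/((-2772049 + 70051)*P) - 2929396/(1/(2819844 - 3654135)) = 1/((-2772049 + 70051)*(-998402)) - 2929396/(1/(2819844 - 3654135)) = -1/998402/(-2701998) - 2929396/(1/(-834291)) = -1/2701998*(-1/998402) - 2929396/(-1/834291) = 1/2697680207196 - 2929396*(-834291) = 1/2697680207196 + 2443968718236 = 6593046038191435023626257/2697680207196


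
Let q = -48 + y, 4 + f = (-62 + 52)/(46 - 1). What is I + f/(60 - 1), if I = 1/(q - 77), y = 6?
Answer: -5053/63189 ≈ -0.079966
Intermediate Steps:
f = -38/9 (f = -4 + (-62 + 52)/(46 - 1) = -4 - 10/45 = -4 - 10*1/45 = -4 - 2/9 = -38/9 ≈ -4.2222)
q = -42 (q = -48 + 6 = -42)
I = -1/119 (I = 1/(-42 - 77) = 1/(-119) = -1/119 ≈ -0.0084034)
I + f/(60 - 1) = -1/119 - 38/9/(60 - 1) = -1/119 - 38/9/59 = -1/119 + (1/59)*(-38/9) = -1/119 - 38/531 = -5053/63189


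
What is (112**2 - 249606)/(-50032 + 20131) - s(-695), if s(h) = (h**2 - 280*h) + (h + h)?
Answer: -20219865673/29901 ≈ -6.7623e+5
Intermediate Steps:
s(h) = h**2 - 278*h (s(h) = (h**2 - 280*h) + 2*h = h**2 - 278*h)
(112**2 - 249606)/(-50032 + 20131) - s(-695) = (112**2 - 249606)/(-50032 + 20131) - (-695)*(-278 - 695) = (12544 - 249606)/(-29901) - (-695)*(-973) = -237062*(-1/29901) - 1*676235 = 237062/29901 - 676235 = -20219865673/29901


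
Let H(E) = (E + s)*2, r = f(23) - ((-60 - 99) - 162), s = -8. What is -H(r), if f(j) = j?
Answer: -672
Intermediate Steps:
r = 344 (r = 23 - ((-60 - 99) - 162) = 23 - (-159 - 162) = 23 - 1*(-321) = 23 + 321 = 344)
H(E) = -16 + 2*E (H(E) = (E - 8)*2 = (-8 + E)*2 = -16 + 2*E)
-H(r) = -(-16 + 2*344) = -(-16 + 688) = -1*672 = -672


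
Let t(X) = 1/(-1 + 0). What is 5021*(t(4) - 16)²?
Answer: 1451069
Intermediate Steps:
t(X) = -1 (t(X) = 1/(-1) = -1)
5021*(t(4) - 16)² = 5021*(-1 - 16)² = 5021*(-17)² = 5021*289 = 1451069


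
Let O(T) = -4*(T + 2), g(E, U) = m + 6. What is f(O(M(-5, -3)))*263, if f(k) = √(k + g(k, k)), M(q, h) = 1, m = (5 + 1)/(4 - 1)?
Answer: 526*I ≈ 526.0*I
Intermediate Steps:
m = 2 (m = 6/3 = 6*(⅓) = 2)
g(E, U) = 8 (g(E, U) = 2 + 6 = 8)
O(T) = -8 - 4*T (O(T) = -4*(2 + T) = -8 - 4*T)
f(k) = √(8 + k) (f(k) = √(k + 8) = √(8 + k))
f(O(M(-5, -3)))*263 = √(8 + (-8 - 4*1))*263 = √(8 + (-8 - 4))*263 = √(8 - 12)*263 = √(-4)*263 = (2*I)*263 = 526*I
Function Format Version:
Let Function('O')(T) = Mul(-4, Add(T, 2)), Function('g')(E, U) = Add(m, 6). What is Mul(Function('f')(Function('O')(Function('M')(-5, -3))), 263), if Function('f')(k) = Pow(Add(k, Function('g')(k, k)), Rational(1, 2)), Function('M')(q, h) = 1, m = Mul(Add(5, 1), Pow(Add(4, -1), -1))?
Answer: Mul(526, I) ≈ Mul(526.00, I)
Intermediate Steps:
m = 2 (m = Mul(6, Pow(3, -1)) = Mul(6, Rational(1, 3)) = 2)
Function('g')(E, U) = 8 (Function('g')(E, U) = Add(2, 6) = 8)
Function('O')(T) = Add(-8, Mul(-4, T)) (Function('O')(T) = Mul(-4, Add(2, T)) = Add(-8, Mul(-4, T)))
Function('f')(k) = Pow(Add(8, k), Rational(1, 2)) (Function('f')(k) = Pow(Add(k, 8), Rational(1, 2)) = Pow(Add(8, k), Rational(1, 2)))
Mul(Function('f')(Function('O')(Function('M')(-5, -3))), 263) = Mul(Pow(Add(8, Add(-8, Mul(-4, 1))), Rational(1, 2)), 263) = Mul(Pow(Add(8, Add(-8, -4)), Rational(1, 2)), 263) = Mul(Pow(Add(8, -12), Rational(1, 2)), 263) = Mul(Pow(-4, Rational(1, 2)), 263) = Mul(Mul(2, I), 263) = Mul(526, I)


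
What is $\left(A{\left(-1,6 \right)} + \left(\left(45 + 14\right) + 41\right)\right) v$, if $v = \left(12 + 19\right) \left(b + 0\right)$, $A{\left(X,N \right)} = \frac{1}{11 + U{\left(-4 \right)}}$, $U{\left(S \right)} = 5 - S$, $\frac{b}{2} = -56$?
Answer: $- \frac{1736868}{5} \approx -3.4737 \cdot 10^{5}$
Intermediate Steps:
$b = -112$ ($b = 2 \left(-56\right) = -112$)
$A{\left(X,N \right)} = \frac{1}{20}$ ($A{\left(X,N \right)} = \frac{1}{11 + \left(5 - -4\right)} = \frac{1}{11 + \left(5 + 4\right)} = \frac{1}{11 + 9} = \frac{1}{20}$)
$v = -3472$ ($v = \left(12 + 19\right) \left(-112 + 0\right) = 31 \left(-112\right) = -3472$)
$\left(A{\left(-1,6 \right)} + \left(\left(45 + 14\right) + 41\right)\right) v = \left(\frac{1}{20} + \left(\left(45 + 14\right) + 41\right)\right) \left(-3472\right) = \left(\frac{1}{20} + \left(59 + 41\right)\right) \left(-3472\right) = \left(\frac{1}{20} + 100\right) \left(-3472\right) = \frac{2001}{20} \left(-3472\right) = - \frac{1736868}{5}$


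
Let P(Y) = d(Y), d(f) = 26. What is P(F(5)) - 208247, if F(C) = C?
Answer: -208221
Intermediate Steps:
P(Y) = 26
P(F(5)) - 208247 = 26 - 208247 = -208221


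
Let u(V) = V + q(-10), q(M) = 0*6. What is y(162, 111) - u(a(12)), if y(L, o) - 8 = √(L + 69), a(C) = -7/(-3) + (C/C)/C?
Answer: 67/12 + √231 ≈ 20.782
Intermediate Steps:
a(C) = 7/3 + 1/C (a(C) = -7*(-⅓) + 1/C = 7/3 + 1/C)
q(M) = 0
y(L, o) = 8 + √(69 + L) (y(L, o) = 8 + √(L + 69) = 8 + √(69 + L))
u(V) = V (u(V) = V + 0 = V)
y(162, 111) - u(a(12)) = (8 + √(69 + 162)) - (7/3 + 1/12) = (8 + √231) - (7/3 + 1/12) = (8 + √231) - 1*29/12 = (8 + √231) - 29/12 = 67/12 + √231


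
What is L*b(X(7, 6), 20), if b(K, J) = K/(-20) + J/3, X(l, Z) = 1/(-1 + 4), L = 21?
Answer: 2793/20 ≈ 139.65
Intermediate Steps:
X(l, Z) = ⅓ (X(l, Z) = 1/3 = ⅓)
b(K, J) = -K/20 + J/3 (b(K, J) = K*(-1/20) + J*(⅓) = -K/20 + J/3)
L*b(X(7, 6), 20) = 21*(-1/20*⅓ + (⅓)*20) = 21*(-1/60 + 20/3) = 21*(133/20) = 2793/20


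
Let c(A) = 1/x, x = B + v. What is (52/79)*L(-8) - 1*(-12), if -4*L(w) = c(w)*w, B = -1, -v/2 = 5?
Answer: 10324/869 ≈ 11.880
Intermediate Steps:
v = -10 (v = -2*5 = -10)
x = -11 (x = -1 - 10 = -11)
c(A) = -1/11 (c(A) = 1/(-11) = -1/11)
L(w) = w/44 (L(w) = -(-1)*w/44 = w/44)
(52/79)*L(-8) - 1*(-12) = (52/79)*((1/44)*(-8)) - 1*(-12) = (52*(1/79))*(-2/11) + 12 = (52/79)*(-2/11) + 12 = -104/869 + 12 = 10324/869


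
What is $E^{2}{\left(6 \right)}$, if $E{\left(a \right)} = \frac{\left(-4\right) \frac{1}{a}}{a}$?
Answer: $\frac{1}{81} \approx 0.012346$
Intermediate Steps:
$E{\left(a \right)} = - \frac{4}{a^{2}}$
$E^{2}{\left(6 \right)} = \left(- \frac{4}{36}\right)^{2} = \left(\left(-4\right) \frac{1}{36}\right)^{2} = \left(- \frac{1}{9}\right)^{2} = \frac{1}{81}$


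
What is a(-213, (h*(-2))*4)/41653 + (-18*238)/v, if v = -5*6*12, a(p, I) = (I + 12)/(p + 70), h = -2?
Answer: 708808821/59563790 ≈ 11.900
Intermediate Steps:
a(p, I) = (12 + I)/(70 + p)
v = -360 (v = -30*12 = -360)
a(-213, (h*(-2))*4)/41653 + (-18*238)/v = ((12 - 2*(-2)*4)/(70 - 213))/41653 - 18*238/(-360) = ((12 + 4*4)/(-143))*(1/41653) - 4284*(-1/360) = -(12 + 16)/143*(1/41653) + 119/10 = -1/143*28*(1/41653) + 119/10 = -28/143*1/41653 + 119/10 = -28/5956379 + 119/10 = 708808821/59563790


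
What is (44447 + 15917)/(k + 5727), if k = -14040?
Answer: -60364/8313 ≈ -7.2614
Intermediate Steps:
(44447 + 15917)/(k + 5727) = (44447 + 15917)/(-14040 + 5727) = 60364/(-8313) = 60364*(-1/8313) = -60364/8313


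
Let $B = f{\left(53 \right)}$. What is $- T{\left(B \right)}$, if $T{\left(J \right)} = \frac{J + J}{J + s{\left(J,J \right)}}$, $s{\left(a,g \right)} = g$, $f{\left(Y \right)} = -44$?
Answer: $-1$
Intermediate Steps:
$B = -44$
$T{\left(J \right)} = 1$ ($T{\left(J \right)} = \frac{J + J}{J + J} = \frac{2 J}{2 J} = 2 J \frac{1}{2 J} = 1$)
$- T{\left(B \right)} = \left(-1\right) 1 = -1$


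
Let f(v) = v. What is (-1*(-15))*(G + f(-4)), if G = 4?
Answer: 0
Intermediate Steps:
(-1*(-15))*(G + f(-4)) = (-1*(-15))*(4 - 4) = 15*0 = 0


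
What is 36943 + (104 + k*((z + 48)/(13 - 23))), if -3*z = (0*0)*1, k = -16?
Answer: 185619/5 ≈ 37124.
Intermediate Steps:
z = 0 (z = -0*0/3 = -0 = -1/3*0 = 0)
36943 + (104 + k*((z + 48)/(13 - 23))) = 36943 + (104 - 16*(0 + 48)/(13 - 23)) = 36943 + (104 - 768/(-10)) = 36943 + (104 - 768*(-1)/10) = 36943 + (104 - 16*(-24/5)) = 36943 + (104 + 384/5) = 36943 + 904/5 = 185619/5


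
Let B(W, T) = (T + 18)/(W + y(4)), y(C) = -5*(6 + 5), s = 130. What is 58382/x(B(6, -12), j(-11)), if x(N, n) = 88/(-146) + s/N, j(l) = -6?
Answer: -12785658/232637 ≈ -54.960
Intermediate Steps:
y(C) = -55 (y(C) = -5*11 = -55)
B(W, T) = (18 + T)/(-55 + W) (B(W, T) = (T + 18)/(W - 55) = (18 + T)/(-55 + W))
x(N, n) = -44/73 + 130/N (x(N, n) = 88/(-146) + 130/N = 88*(-1/146) + 130/N = -44/73 + 130/N)
58382/x(B(6, -12), j(-11)) = 58382/(-44/73 + 130/(((18 - 12)/(-55 + 6)))) = 58382/(-44/73 + 130/((6/(-49)))) = 58382/(-44/73 + 130/((-1/49*6))) = 58382/(-44/73 + 130/(-6/49)) = 58382/(-44/73 + 130*(-49/6)) = 58382/(-44/73 - 3185/3) = 58382/(-232637/219) = 58382*(-219/232637) = -12785658/232637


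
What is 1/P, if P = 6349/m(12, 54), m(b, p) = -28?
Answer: -4/907 ≈ -0.0044101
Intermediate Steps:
P = -907/4 (P = 6349/(-28) = 6349*(-1/28) = -907/4 ≈ -226.75)
1/P = 1/(-907/4) = -4/907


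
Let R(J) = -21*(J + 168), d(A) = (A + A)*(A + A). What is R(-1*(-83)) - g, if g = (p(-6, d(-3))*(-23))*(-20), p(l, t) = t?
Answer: -21831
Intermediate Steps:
d(A) = 4*A² (d(A) = (2*A)*(2*A) = 4*A²)
R(J) = -3528 - 21*J (R(J) = -21*(168 + J) = -3528 - 21*J)
g = 16560 (g = ((4*(-3)²)*(-23))*(-20) = ((4*9)*(-23))*(-20) = (36*(-23))*(-20) = -828*(-20) = 16560)
R(-1*(-83)) - g = (-3528 - (-21)*(-83)) - 1*16560 = (-3528 - 21*83) - 16560 = (-3528 - 1743) - 16560 = -5271 - 16560 = -21831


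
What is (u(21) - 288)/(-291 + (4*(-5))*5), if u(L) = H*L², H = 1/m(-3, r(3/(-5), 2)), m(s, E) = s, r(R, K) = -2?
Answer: 435/391 ≈ 1.1125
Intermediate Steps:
H = -⅓ (H = 1/(-3) = -⅓ ≈ -0.33333)
u(L) = -L²/3
(u(21) - 288)/(-291 + (4*(-5))*5) = (-⅓*21² - 288)/(-291 + (4*(-5))*5) = (-⅓*441 - 288)/(-291 - 20*5) = (-147 - 288)/(-291 - 100) = -435/(-391) = -435*(-1/391) = 435/391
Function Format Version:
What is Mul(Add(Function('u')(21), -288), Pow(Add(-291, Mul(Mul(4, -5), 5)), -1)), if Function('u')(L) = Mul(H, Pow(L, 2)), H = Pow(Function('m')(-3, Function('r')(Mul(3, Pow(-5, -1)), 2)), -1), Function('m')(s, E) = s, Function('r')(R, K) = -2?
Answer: Rational(435, 391) ≈ 1.1125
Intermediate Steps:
H = Rational(-1, 3) (H = Pow(-3, -1) = Rational(-1, 3) ≈ -0.33333)
Function('u')(L) = Mul(Rational(-1, 3), Pow(L, 2))
Mul(Add(Function('u')(21), -288), Pow(Add(-291, Mul(Mul(4, -5), 5)), -1)) = Mul(Add(Mul(Rational(-1, 3), Pow(21, 2)), -288), Pow(Add(-291, Mul(Mul(4, -5), 5)), -1)) = Mul(Add(Mul(Rational(-1, 3), 441), -288), Pow(Add(-291, Mul(-20, 5)), -1)) = Mul(Add(-147, -288), Pow(Add(-291, -100), -1)) = Mul(-435, Pow(-391, -1)) = Mul(-435, Rational(-1, 391)) = Rational(435, 391)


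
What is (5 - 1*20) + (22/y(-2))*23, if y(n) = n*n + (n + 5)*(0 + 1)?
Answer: 401/7 ≈ 57.286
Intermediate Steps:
y(n) = 5 + n + n² (y(n) = n² + (5 + n)*1 = n² + (5 + n) = 5 + n + n²)
(5 - 1*20) + (22/y(-2))*23 = (5 - 1*20) + (22/(5 - 2 + (-2)²))*23 = (5 - 20) + (22/(5 - 2 + 4))*23 = -15 + (22/7)*23 = -15 + 506/7 = 401/7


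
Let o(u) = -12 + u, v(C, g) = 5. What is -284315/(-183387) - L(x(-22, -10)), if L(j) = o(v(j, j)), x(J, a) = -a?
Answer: 1568024/183387 ≈ 8.5504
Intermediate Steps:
L(j) = -7 (L(j) = -12 + 5 = -7)
-284315/(-183387) - L(x(-22, -10)) = -284315/(-183387) - 1*(-7) = -284315*(-1/183387) + 7 = 284315/183387 + 7 = 1568024/183387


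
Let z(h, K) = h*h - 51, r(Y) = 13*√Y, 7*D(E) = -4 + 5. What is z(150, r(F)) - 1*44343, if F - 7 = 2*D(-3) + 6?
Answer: -21894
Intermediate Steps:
D(E) = ⅐ (D(E) = (-4 + 5)/7 = (⅐)*1 = ⅐)
F = 93/7 (F = 7 + (2*(⅐) + 6) = 7 + (2/7 + 6) = 7 + 44/7 = 93/7 ≈ 13.286)
z(h, K) = -51 + h² (z(h, K) = h² - 51 = -51 + h²)
z(150, r(F)) - 1*44343 = (-51 + 150²) - 1*44343 = (-51 + 22500) - 44343 = 22449 - 44343 = -21894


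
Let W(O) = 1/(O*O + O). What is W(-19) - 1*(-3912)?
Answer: 1337905/342 ≈ 3912.0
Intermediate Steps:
W(O) = 1/(O + O**2) (W(O) = 1/(O**2 + O) = 1/(O + O**2))
W(-19) - 1*(-3912) = 1/((-19)*(1 - 19)) - 1*(-3912) = -1/19/(-18) + 3912 = -1/19*(-1/18) + 3912 = 1/342 + 3912 = 1337905/342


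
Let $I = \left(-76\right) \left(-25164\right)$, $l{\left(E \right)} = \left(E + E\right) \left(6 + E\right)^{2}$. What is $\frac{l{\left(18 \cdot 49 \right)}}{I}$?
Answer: $\frac{3219888}{4427} \approx 727.33$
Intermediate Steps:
$l{\left(E \right)} = 2 E \left(6 + E\right)^{2}$
$I = 1912464$
$\frac{l{\left(18 \cdot 49 \right)}}{I} = \frac{2 \cdot 18 \cdot 49 \left(6 + 18 \cdot 49\right)^{2}}{1912464} = 2 \cdot 882 \left(6 + 882\right)^{2} \cdot \frac{1}{1912464} = 2 \cdot 882 \cdot 888^{2} \cdot \frac{1}{1912464} = 2 \cdot 882 \cdot 788544 \cdot \frac{1}{1912464} = 1390991616 \cdot \frac{1}{1912464} = \frac{3219888}{4427}$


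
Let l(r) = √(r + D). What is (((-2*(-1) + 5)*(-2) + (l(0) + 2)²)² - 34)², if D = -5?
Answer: -59679 - 26640*I*√5 ≈ -59679.0 - 59569.0*I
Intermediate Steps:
l(r) = √(-5 + r) (l(r) = √(r - 5) = √(-5 + r))
(((-2*(-1) + 5)*(-2) + (l(0) + 2)²)² - 34)² = (((-2*(-1) + 5)*(-2) + (√(-5 + 0) + 2)²)² - 34)² = (((2 + 5)*(-2) + (√(-5) + 2)²)² - 34)² = ((7*(-2) + (I*√5 + 2)²)² - 34)² = ((-14 + (2 + I*√5)²)² - 34)² = (-34 + (-14 + (2 + I*√5)²)²)²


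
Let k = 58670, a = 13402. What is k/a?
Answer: 29335/6701 ≈ 4.3777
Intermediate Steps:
k/a = 58670/13402 = 58670*(1/13402) = 29335/6701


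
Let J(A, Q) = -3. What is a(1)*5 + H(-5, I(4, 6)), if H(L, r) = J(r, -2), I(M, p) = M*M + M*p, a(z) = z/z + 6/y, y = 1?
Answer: 32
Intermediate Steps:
a(z) = 7 (a(z) = z/z + 6/1 = 1 + 6*1 = 1 + 6 = 7)
I(M, p) = M² + M*p
H(L, r) = -3
a(1)*5 + H(-5, I(4, 6)) = 7*5 - 3 = 35 - 3 = 32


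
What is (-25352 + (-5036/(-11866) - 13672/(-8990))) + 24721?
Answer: -16776158487/26668835 ≈ -629.05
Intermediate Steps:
(-25352 + (-5036/(-11866) - 13672/(-8990))) + 24721 = (-25352 + (-5036*(-1/11866) - 13672*(-1/8990))) + 24721 = (-25352 + (2518/5933 + 6836/4495)) + 24721 = (-25352 + 51876398/26668835) + 24721 = -676056428522/26668835 + 24721 = -16776158487/26668835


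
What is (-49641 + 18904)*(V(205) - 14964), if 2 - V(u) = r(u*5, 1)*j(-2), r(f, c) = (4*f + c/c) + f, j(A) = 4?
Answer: 1090118442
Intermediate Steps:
r(f, c) = 1 + 5*f (r(f, c) = (4*f + 1) + f = (1 + 4*f) + f = 1 + 5*f)
V(u) = -2 - 100*u (V(u) = 2 - (1 + 5*(u*5))*4 = 2 - (1 + 5*(5*u))*4 = 2 - (1 + 25*u)*4 = 2 - (4 + 100*u) = 2 + (-4 - 100*u) = -2 - 100*u)
(-49641 + 18904)*(V(205) - 14964) = (-49641 + 18904)*((-2 - 100*205) - 14964) = -30737*((-2 - 20500) - 14964) = -30737*(-20502 - 14964) = -30737*(-35466) = 1090118442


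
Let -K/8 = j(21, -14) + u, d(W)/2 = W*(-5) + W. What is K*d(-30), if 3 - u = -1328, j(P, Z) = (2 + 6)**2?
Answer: -2678400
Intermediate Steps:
j(P, Z) = 64 (j(P, Z) = 8**2 = 64)
u = 1331 (u = 3 - 1*(-1328) = 3 + 1328 = 1331)
d(W) = -8*W (d(W) = 2*(W*(-5) + W) = 2*(-5*W + W) = 2*(-4*W) = -8*W)
K = -11160 (K = -8*(64 + 1331) = -8*1395 = -11160)
K*d(-30) = -(-89280)*(-30) = -11160*240 = -2678400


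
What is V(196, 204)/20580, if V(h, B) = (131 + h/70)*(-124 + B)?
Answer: 892/1715 ≈ 0.52012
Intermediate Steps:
V(h, B) = (-124 + B)*(131 + h/70) (V(h, B) = (131 + h*(1/70))*(-124 + B) = (131 + h/70)*(-124 + B) = (-124 + B)*(131 + h/70))
V(196, 204)/20580 = (-16244 + 131*204 - 62/35*196 + (1/70)*204*196)/20580 = (-16244 + 26724 - 1736/5 + 2856/5)*(1/20580) = 10704*(1/20580) = 892/1715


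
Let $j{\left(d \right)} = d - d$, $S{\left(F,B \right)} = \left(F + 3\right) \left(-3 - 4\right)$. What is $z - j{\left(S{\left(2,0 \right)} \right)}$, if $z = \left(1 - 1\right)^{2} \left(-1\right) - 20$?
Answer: $-20$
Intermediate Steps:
$S{\left(F,B \right)} = -21 - 7 F$ ($S{\left(F,B \right)} = \left(3 + F\right) \left(-7\right) = -21 - 7 F$)
$j{\left(d \right)} = 0$
$z = -20$ ($z = 0^{2} \left(-1\right) - 20 = 0 \left(-1\right) - 20 = 0 - 20 = -20$)
$z - j{\left(S{\left(2,0 \right)} \right)} = -20 - 0 = -20 + 0 = -20$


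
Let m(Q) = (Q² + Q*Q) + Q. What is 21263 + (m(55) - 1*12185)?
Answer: 15183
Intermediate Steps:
m(Q) = Q + 2*Q² (m(Q) = (Q² + Q²) + Q = 2*Q² + Q = Q + 2*Q²)
21263 + (m(55) - 1*12185) = 21263 + (55*(1 + 2*55) - 1*12185) = 21263 + (55*(1 + 110) - 12185) = 21263 + (55*111 - 12185) = 21263 + (6105 - 12185) = 21263 - 6080 = 15183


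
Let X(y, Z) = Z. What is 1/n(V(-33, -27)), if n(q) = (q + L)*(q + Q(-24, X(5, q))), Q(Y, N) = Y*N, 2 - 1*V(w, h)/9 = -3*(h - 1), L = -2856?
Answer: -1/61004556 ≈ -1.6392e-8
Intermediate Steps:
V(w, h) = -9 + 27*h (V(w, h) = 18 - (-27)*(h - 1) = 18 - (-27)*(-1 + h) = 18 - 9*(3 - 3*h) = 18 + (-27 + 27*h) = -9 + 27*h)
Q(Y, N) = N*Y
n(q) = -23*q*(-2856 + q) (n(q) = (q - 2856)*(q + q*(-24)) = (-2856 + q)*(q - 24*q) = (-2856 + q)*(-23*q) = -23*q*(-2856 + q))
1/n(V(-33, -27)) = 1/(23*(-9 + 27*(-27))*(2856 - (-9 + 27*(-27)))) = 1/(23*(-9 - 729)*(2856 - (-9 - 729))) = 1/(23*(-738)*(2856 - 1*(-738))) = 1/(23*(-738)*(2856 + 738)) = 1/(23*(-738)*3594) = 1/(-61004556) = -1/61004556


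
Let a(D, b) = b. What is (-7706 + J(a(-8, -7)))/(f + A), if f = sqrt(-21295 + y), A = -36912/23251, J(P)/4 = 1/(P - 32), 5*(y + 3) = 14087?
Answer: 429890012017760/649489177975599 + 162473547942538*I*sqrt(51335)/649489177975599 ≈ 0.66189 + 56.678*I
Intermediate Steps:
y = 14072/5 (y = -3 + (1/5)*14087 = -3 + 14087/5 = 14072/5 ≈ 2814.4)
J(P) = 4/(-32 + P) (J(P) = 4/(P - 32) = 4/(-32 + P))
A = -36912/23251 (A = -36912*1/23251 = -36912/23251 ≈ -1.5875)
f = 3*I*sqrt(51335)/5 (f = sqrt(-21295 + 14072/5) = sqrt(-92403/5) = 3*I*sqrt(51335)/5 ≈ 135.94*I)
(-7706 + J(a(-8, -7)))/(f + A) = (-7706 + 4/(-32 - 7))/(3*I*sqrt(51335)/5 - 36912/23251) = (-7706 + 4/(-39))/(-36912/23251 + 3*I*sqrt(51335)/5) = (-7706 + 4*(-1/39))/(-36912/23251 + 3*I*sqrt(51335)/5) = (-7706 - 4/39)/(-36912/23251 + 3*I*sqrt(51335)/5) = -300538/(39*(-36912/23251 + 3*I*sqrt(51335)/5))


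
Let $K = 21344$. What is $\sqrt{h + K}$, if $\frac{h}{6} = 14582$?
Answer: $26 \sqrt{161} \approx 329.9$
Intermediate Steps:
$h = 87492$ ($h = 6 \cdot 14582 = 87492$)
$\sqrt{h + K} = \sqrt{87492 + 21344} = \sqrt{108836} = 26 \sqrt{161}$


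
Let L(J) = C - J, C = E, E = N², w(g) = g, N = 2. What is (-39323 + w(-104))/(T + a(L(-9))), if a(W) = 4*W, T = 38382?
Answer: -39427/38434 ≈ -1.0258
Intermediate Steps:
E = 4 (E = 2² = 4)
C = 4
L(J) = 4 - J
(-39323 + w(-104))/(T + a(L(-9))) = (-39323 - 104)/(38382 + 4*(4 - 1*(-9))) = -39427/(38382 + 4*(4 + 9)) = -39427/(38382 + 4*13) = -39427/(38382 + 52) = -39427/38434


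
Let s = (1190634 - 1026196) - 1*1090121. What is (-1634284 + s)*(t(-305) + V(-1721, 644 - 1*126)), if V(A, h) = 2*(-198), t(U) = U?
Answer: 1794536867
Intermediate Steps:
V(A, h) = -396
s = -925683 (s = 164438 - 1090121 = -925683)
(-1634284 + s)*(t(-305) + V(-1721, 644 - 1*126)) = (-1634284 - 925683)*(-305 - 396) = -2559967*(-701) = 1794536867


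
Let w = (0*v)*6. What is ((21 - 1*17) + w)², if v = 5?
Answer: 16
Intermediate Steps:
w = 0 (w = (0*5)*6 = 0*6 = 0)
((21 - 1*17) + w)² = ((21 - 1*17) + 0)² = ((21 - 17) + 0)² = (4 + 0)² = 4² = 16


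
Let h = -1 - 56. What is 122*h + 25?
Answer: -6929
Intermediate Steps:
h = -57
122*h + 25 = 122*(-57) + 25 = -6954 + 25 = -6929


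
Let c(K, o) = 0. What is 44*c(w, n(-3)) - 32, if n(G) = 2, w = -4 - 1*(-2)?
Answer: -32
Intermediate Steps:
w = -2 (w = -4 + 2 = -2)
44*c(w, n(-3)) - 32 = 44*0 - 32 = 0 - 32 = -32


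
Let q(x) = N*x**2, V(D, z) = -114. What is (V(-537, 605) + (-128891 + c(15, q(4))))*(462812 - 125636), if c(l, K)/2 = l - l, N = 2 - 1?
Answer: -43497389880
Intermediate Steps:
N = 1
q(x) = x**2 (q(x) = 1*x**2 = x**2)
c(l, K) = 0 (c(l, K) = 2*(l - l) = 2*0 = 0)
(V(-537, 605) + (-128891 + c(15, q(4))))*(462812 - 125636) = (-114 + (-128891 + 0))*(462812 - 125636) = (-114 - 128891)*337176 = -129005*337176 = -43497389880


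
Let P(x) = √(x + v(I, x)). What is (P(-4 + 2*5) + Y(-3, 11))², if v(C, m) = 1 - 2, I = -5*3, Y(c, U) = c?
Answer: (3 - √5)² ≈ 0.58359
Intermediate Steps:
I = -15
v(C, m) = -1
P(x) = √(-1 + x) (P(x) = √(x - 1) = √(-1 + x))
(P(-4 + 2*5) + Y(-3, 11))² = (√(-1 + (-4 + 2*5)) - 3)² = (√(-1 + (-4 + 10)) - 3)² = (√(-1 + 6) - 3)² = (√5 - 3)² = (-3 + √5)²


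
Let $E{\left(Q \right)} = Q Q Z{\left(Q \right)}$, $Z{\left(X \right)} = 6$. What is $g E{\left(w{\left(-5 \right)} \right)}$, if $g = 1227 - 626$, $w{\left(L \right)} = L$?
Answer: $90150$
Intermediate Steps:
$g = 601$ ($g = 1227 - 626 = 601$)
$E{\left(Q \right)} = 6 Q^{2}$ ($E{\left(Q \right)} = Q Q 6 = Q^{2} \cdot 6 = 6 Q^{2}$)
$g E{\left(w{\left(-5 \right)} \right)} = 601 \cdot 6 \left(-5\right)^{2} = 601 \cdot 6 \cdot 25 = 601 \cdot 150 = 90150$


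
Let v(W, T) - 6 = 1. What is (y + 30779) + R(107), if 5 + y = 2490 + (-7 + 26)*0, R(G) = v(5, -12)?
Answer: 33271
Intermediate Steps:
v(W, T) = 7 (v(W, T) = 6 + 1 = 7)
R(G) = 7
y = 2485 (y = -5 + (2490 + (-7 + 26)*0) = -5 + (2490 + 19*0) = -5 + (2490 + 0) = -5 + 2490 = 2485)
(y + 30779) + R(107) = (2485 + 30779) + 7 = 33264 + 7 = 33271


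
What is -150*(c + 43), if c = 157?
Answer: -30000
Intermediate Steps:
-150*(c + 43) = -150*(157 + 43) = -150*200 = -30000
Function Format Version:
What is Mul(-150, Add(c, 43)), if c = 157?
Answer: -30000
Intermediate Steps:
Mul(-150, Add(c, 43)) = Mul(-150, Add(157, 43)) = Mul(-150, 200) = -30000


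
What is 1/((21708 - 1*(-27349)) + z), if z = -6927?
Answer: 1/42130 ≈ 2.3736e-5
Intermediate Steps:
1/((21708 - 1*(-27349)) + z) = 1/((21708 - 1*(-27349)) - 6927) = 1/((21708 + 27349) - 6927) = 1/(49057 - 6927) = 1/42130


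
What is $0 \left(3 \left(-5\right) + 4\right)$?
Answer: $0$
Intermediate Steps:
$0 \left(3 \left(-5\right) + 4\right) = 0 \left(-15 + 4\right) = 0 \left(-11\right) = 0$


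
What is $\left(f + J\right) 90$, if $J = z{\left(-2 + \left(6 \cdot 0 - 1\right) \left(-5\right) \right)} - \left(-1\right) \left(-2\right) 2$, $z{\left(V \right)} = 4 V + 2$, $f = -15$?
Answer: $-450$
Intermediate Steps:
$z{\left(V \right)} = 2 + 4 V$
$J = 10$ ($J = \left(2 + 4 \left(-2 + \left(6 \cdot 0 - 1\right) \left(-5\right)\right)\right) - \left(-1\right) \left(-2\right) 2 = \left(2 + 4 \left(-2 + \left(0 - 1\right) \left(-5\right)\right)\right) - 2 \cdot 2 = \left(2 + 4 \left(-2 - -5\right)\right) - 4 = \left(2 + 4 \left(-2 + 5\right)\right) - 4 = \left(2 + 4 \cdot 3\right) - 4 = \left(2 + 12\right) - 4 = 14 - 4 = 10$)
$\left(f + J\right) 90 = \left(-15 + 10\right) 90 = \left(-5\right) 90 = -450$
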